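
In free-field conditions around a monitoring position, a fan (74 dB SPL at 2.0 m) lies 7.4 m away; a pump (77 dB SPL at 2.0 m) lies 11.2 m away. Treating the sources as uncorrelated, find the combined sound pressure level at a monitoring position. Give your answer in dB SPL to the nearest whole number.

Apply inverse-square spreading to bring every level to the receiver, then sum 10^(L/10).
fan: 74 − 20·log₁₀(7.4/2.0) = 74 − 11.36 = 62.64 dB SPL.
pump: 77 − 20·log₁₀(11.2/2.0) = 77 − 14.96 = 62.04 dB SPL.
Σ 10^(L/10) = 3.433e+06 → L_total = 10·log₁₀(3.433e+06) = 65.36 dB SPL.

65 dB SPL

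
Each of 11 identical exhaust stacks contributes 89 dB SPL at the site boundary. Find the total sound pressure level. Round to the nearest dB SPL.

99 dB SPL

L_total = L₁ + 10·log₁₀ N for N identical incoherent sources.
L_total = 89 + 10·log₁₀(11) = 89 + 10.414 = 99.41 dB SPL.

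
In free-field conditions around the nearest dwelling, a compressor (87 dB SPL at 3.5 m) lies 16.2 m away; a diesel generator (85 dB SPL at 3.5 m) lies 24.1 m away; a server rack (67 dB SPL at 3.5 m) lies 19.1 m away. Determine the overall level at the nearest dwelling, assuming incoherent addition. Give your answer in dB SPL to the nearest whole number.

75 dB SPL

Propagate each source to the receiver with L = L_ref − 20·log₁₀(r/r_ref), then add intensities.
compressor: 87 − 20·log₁₀(16.2/3.5) = 87 − 13.31 = 73.69 dB SPL.
diesel generator: 85 − 20·log₁₀(24.1/3.5) = 85 − 16.76 = 68.24 dB SPL.
server rack: 67 − 20·log₁₀(19.1/3.5) = 67 − 14.74 = 52.26 dB SPL.
Σ 10^(L/10) = 3.023e+07 → L_total = 10·log₁₀(3.023e+07) = 74.80 dB SPL.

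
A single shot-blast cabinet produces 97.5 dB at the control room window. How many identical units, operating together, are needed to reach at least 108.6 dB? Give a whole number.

The shortfall is 108.6 − 97.5 = 11.1 dB, and N units add 10·log₁₀ N, so need 10·log₁₀ N ≥ 11.1.
N ≥ 10^(11.1/10) = 12.882, so N = 13.

13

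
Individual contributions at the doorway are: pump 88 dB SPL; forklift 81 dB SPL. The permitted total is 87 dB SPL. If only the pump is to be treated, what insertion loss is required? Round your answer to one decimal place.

Fixed contribution from the other source: Σ 10^(L/10) = 10^(81/10) = 1.259e+08 (81.00 dB SPL).
The limit corresponds to 10^(87/10) = 5.012e+08; subtracting the fixed part leaves 3.753e+08 for the pump, i.e. 85.74 dB SPL.
So the pump must be reduced from 88 to 85.74 dB SPL: IL = 2.26 dB.

2.3 dB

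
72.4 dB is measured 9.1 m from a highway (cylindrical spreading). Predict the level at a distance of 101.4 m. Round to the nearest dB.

62 dB

Line-source attenuation: ΔL = 10·log₁₀(r₂/r₁) = 10·log₁₀(101.4/9.1) = 10.470 dB.
L₂ = 72.4 − 10·log₁₀(101.4/9.1) = 72.4 − 10.470 = 61.93 dB.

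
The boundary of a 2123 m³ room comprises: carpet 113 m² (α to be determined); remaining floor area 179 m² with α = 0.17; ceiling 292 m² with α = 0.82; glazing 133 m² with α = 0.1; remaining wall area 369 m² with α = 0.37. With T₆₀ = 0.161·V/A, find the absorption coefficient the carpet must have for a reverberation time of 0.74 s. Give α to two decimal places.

0.37

From T₆₀ = 0.161·V/A, the target T₆₀ = 0.74 s needs A = 0.161·2123/0.74 = 461.90 m².
Absorption from the other surfaces = 179·0.17 + 292·0.82 + 133·0.1 + 369·0.37 = 419.70 m², so the carpet must supply 42.20 m² over 113 m².
α = 42.20/113 = 0.373.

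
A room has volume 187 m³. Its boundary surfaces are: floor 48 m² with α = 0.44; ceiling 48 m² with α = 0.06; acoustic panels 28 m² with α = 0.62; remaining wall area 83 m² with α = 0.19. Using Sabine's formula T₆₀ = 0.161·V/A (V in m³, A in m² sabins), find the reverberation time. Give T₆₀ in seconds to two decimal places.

A = Σ Sᵢαᵢ = 48·0.44 + 48·0.06 + 28·0.62 + 83·0.19 = 57.13 m².
T₆₀ = 0.161·V/A = 0.161·187/57.13 = 0.527 s.

0.53 s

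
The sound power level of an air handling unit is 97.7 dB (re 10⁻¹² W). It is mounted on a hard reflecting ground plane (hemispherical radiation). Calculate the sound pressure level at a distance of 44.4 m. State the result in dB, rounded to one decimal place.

56.8 dB

Free-field hemispherical radiation: L_p = L_w − 10·log₁₀(2π·r²), r = 44.4 m.
2π·r² = 1.239e+04 m², 10·log₁₀ of that is 40.929 dB.
L_p = 97.7 − 40.929 = 56.77 dB.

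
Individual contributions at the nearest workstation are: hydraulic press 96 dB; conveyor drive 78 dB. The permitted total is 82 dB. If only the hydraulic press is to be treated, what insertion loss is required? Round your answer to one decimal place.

Fixed contribution from the other source: Σ 10^(L/10) = 10^(78/10) = 6.310e+07 (78.00 dB).
To meet 82 dB overall, the treated hydraulic press may contribute at most 10^(82/10) − 6.310e+07 = 9.539e+07, i.e. 79.80 dB.
So the hydraulic press must be reduced from 96 to 79.80 dB: IL = 16.20 dB.

16.2 dB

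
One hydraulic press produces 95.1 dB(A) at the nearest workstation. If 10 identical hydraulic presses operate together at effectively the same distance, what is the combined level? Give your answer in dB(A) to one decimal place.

105.1 dB(A)

L_total = L₁ + 10·log₁₀ N for N identical incoherent sources.
L_total = 95.1 + 10·log₁₀(10) = 95.1 + 10.000 = 105.10 dB(A).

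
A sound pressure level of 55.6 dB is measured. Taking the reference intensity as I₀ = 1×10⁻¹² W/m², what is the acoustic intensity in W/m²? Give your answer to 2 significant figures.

3.6e-07 W/m²

I = I₀·10^(L/10) = 10⁻¹² × 10^(55.6/10) = 10^(-6.440).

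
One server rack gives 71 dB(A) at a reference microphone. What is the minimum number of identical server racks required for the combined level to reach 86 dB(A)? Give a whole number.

The shortfall is 86 − 71 = 15.0 dB, and N units add 10·log₁₀ N, so need 10·log₁₀ N ≥ 15.0.
N ≥ 10^(15.0/10) = 31.623, so N = 32.

32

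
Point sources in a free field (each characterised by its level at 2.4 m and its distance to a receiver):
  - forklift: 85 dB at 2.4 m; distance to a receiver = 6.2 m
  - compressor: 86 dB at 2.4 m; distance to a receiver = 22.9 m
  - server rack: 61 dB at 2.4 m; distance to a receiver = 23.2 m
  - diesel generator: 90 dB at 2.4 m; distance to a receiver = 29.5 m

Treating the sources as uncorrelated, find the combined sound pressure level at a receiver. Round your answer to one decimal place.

77.7 dB

Apply inverse-square spreading to bring every level to the receiver, then sum 10^(L/10).
forklift: 85 − 20·log₁₀(6.2/2.4) = 85 − 8.24 = 76.76 dB.
compressor: 86 − 20·log₁₀(22.9/2.4) = 86 − 19.59 = 66.41 dB.
server rack: 61 − 20·log₁₀(23.2/2.4) = 61 − 19.71 = 41.29 dB.
diesel generator: 90 − 20·log₁₀(29.5/2.4) = 90 − 21.79 = 68.21 dB.
Σ 10^(L/10) = 5.839e+07 → L_total = 10·log₁₀(5.839e+07) = 77.66 dB.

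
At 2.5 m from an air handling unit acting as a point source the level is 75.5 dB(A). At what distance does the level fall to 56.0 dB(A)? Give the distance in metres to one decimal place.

Point-source spreading drops the level by 20·log₁₀(r₂/r₁); inverting, r₂/r₁ = 10^(ΔL/20).
r₂ = 2.5·10^((75.5−56.0)/20) = 2.5·10^(19.5/20) = 23.60 m.

23.6 m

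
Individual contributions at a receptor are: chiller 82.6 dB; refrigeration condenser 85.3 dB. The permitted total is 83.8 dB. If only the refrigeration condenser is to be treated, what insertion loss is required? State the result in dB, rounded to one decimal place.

The untreated sources together contribute 10^(82.6/10) = 1.820e+08, i.e. 82.60 dB.
The limit corresponds to 10^(83.8/10) = 2.399e+08; subtracting the fixed part leaves 5.791e+07 for the refrigeration condenser, i.e. 77.63 dB.
So the refrigeration condenser must be reduced from 85.3 to 77.63 dB: IL = 7.67 dB.

7.7 dB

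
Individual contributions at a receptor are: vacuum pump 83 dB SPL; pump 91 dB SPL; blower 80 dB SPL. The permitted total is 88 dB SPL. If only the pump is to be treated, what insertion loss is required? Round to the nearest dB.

6 dB

Fixed contribution from the other sources: Σ 10^(L/10) = 10^(83/10) + 10^(80/10) = 2.995e+08 (84.76 dB SPL).
To meet 88 dB SPL overall, the treated pump may contribute at most 10^(88/10) − 2.995e+08 = 3.314e+08, i.e. 85.20 dB SPL.
Required insertion loss = 91 − 85.20 = 5.80 dB.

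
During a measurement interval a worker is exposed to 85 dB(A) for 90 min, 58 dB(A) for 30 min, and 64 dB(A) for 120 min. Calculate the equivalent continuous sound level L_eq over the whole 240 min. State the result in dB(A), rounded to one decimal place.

Weight each interval's intensity by its duration and average over T = 240 min:
Σ tᵢ·10^(Lᵢ/10) = 90·10^(85/10) + 30·10^(58/10) + 120·10^(64/10) = 2.878e+10.
L_eq = 10·log₁₀(2.878e+10/240) = 80.79 dB(A).

80.8 dB(A)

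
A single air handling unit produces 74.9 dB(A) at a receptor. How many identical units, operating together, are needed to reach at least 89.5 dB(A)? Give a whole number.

The shortfall is 89.5 − 74.9 = 14.6 dB, and N units add 10·log₁₀ N, so need 10·log₁₀ N ≥ 14.6.
N ≥ 10^(14.6/10) = 28.840, so N = 29.

29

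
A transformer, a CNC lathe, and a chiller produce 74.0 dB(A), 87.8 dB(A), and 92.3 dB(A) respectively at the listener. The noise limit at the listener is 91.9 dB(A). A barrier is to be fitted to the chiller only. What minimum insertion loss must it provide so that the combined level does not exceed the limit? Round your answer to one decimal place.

2.7 dB

Everything except the chiller sums to 10^(74.0/10) + 10^(87.8/10) = 6.277e+08 in linear terms, 87.98 dB(A).
The limit corresponds to 10^(91.9/10) = 1.549e+09; subtracting the fixed part leaves 9.211e+08 for the chiller, i.e. 89.64 dB(A).
So the chiller must be reduced from 92.3 to 89.64 dB(A): IL = 2.66 dB.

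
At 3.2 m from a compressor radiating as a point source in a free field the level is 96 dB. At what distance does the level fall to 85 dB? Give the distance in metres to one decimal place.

The 11.0 dB drop corresponds to a distance ratio of 10^(11.0/20) for a point source.
r₂ = 3.2·10^((96−85)/20) = 3.2·10^(11.0/20) = 11.35 m.

11.4 m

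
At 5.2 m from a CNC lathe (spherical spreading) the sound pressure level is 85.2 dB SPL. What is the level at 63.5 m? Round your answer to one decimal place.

63.5 dB SPL

Spherical spreading from a point source gives a 20·log₁₀(r₂/r₁) drop.
L₂ = 85.2 − 20·log₁₀(63.5/5.2) = 85.2 − 21.735 = 63.46 dB SPL.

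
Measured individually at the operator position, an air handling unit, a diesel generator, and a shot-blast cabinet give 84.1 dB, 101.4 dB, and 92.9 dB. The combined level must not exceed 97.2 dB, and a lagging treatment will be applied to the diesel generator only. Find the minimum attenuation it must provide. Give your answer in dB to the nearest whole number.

7 dB

Everything except the diesel generator sums to 10^(84.1/10) + 10^(92.9/10) = 2.207e+09 in linear terms, 93.44 dB.
The limit corresponds to 10^(97.2/10) = 5.248e+09; subtracting the fixed part leaves 3.041e+09 for the diesel generator, i.e. 94.83 dB.
Required insertion loss = 101.4 − 94.83 = 6.57 dB.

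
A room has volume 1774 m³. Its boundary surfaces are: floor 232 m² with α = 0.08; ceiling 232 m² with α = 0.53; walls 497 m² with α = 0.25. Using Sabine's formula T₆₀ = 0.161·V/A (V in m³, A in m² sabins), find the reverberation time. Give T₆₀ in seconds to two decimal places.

Total absorption A = 232·0.08 + 232·0.53 + 497·0.25 = 265.77 m² sabins.
T₆₀ = 0.161·V/A = 0.161·1774/265.77 = 1.075 s.

1.07 s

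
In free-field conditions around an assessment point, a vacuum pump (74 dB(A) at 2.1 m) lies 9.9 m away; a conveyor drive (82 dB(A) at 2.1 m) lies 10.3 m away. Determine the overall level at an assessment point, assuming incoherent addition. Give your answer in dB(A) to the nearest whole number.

First find each source's level at the receiver (point-source: −20·log₁₀(r/r_ref)), then combine on an intensity basis.
vacuum pump: 74 − 20·log₁₀(9.9/2.1) = 74 − 13.47 = 60.53 dB(A).
conveyor drive: 82 − 20·log₁₀(10.3/2.1) = 82 − 13.81 = 68.19 dB(A).
Σ 10^(L/10) = 7.718e+06 → L_total = 10·log₁₀(7.718e+06) = 68.88 dB(A).

69 dB(A)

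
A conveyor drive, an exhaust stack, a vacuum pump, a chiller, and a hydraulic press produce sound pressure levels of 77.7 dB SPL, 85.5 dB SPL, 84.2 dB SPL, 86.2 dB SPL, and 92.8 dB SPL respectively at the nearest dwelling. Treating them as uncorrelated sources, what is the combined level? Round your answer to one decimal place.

Incoherent sources combine by intensity addition: L_total = 10·log₁₀(Σ 10^(L_i/10)).
Σ 10^(L/10) = 10^(77.7/10) + 10^(85.5/10) + 10^(84.2/10) + 10^(86.2/10) + 10^(92.8/10) = 2.999e+09.
L_total = 10·log₁₀(2.999e+09) = 94.77 dB SPL.

94.8 dB SPL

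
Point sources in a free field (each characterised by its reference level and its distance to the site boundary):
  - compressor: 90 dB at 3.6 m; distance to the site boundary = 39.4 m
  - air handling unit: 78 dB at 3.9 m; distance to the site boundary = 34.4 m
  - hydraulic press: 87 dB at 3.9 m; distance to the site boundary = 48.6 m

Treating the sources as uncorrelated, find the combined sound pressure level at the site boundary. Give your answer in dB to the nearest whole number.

71 dB

Apply inverse-square spreading to bring every level to the receiver, then sum 10^(L/10).
compressor: 90 − 20·log₁₀(39.4/3.6) = 90 − 20.78 = 69.22 dB.
air handling unit: 78 − 20·log₁₀(34.4/3.9) = 78 − 18.91 = 59.09 dB.
hydraulic press: 87 − 20·log₁₀(48.6/3.9) = 87 − 21.91 = 65.09 dB.
Σ 10^(L/10) = 1.239e+07 → L_total = 10·log₁₀(1.239e+07) = 70.93 dB.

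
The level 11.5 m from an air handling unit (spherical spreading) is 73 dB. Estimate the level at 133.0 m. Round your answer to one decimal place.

51.7 dB

Spherical spreading from a point source gives a 20·log₁₀(r₂/r₁) drop.
L₂ = 73 − 20·log₁₀(133.0/11.5) = 73 − 21.263 = 51.74 dB.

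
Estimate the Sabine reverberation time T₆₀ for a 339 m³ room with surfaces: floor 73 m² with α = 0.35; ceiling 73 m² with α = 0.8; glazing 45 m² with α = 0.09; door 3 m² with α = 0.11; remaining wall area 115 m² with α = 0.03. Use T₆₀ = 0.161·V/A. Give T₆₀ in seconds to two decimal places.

0.59 s

A = Σ Sᵢαᵢ = 73·0.35 + 73·0.8 + 45·0.09 + 3·0.11 + 115·0.03 = 91.78 m².
T₆₀ = 0.161 × 339 / 91.78 = 0.595 s.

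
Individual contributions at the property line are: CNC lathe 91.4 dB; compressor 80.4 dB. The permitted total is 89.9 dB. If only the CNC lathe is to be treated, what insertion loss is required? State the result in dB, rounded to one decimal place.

2.0 dB

The untreated sources together contribute 10^(80.4/10) = 1.096e+08, i.e. 80.40 dB.
The limit corresponds to 10^(89.9/10) = 9.772e+08; subtracting the fixed part leaves 8.676e+08 for the CNC lathe, i.e. 89.38 dB.
So the CNC lathe must be reduced from 91.4 to 89.38 dB: IL = 2.02 dB.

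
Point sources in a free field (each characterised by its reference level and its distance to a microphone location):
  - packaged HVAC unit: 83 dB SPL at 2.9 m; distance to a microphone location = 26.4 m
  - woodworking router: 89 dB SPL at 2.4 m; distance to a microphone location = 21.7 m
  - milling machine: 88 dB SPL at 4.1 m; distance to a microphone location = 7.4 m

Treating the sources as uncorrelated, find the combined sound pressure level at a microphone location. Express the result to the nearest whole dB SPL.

83 dB SPL

Apply inverse-square spreading to bring every level to the receiver, then sum 10^(L/10).
packaged HVAC unit: 83 − 20·log₁₀(26.4/2.9) = 83 − 19.18 = 63.82 dB SPL.
woodworking router: 89 − 20·log₁₀(21.7/2.4) = 89 − 19.12 = 69.88 dB SPL.
milling machine: 88 − 20·log₁₀(7.4/4.1) = 88 − 5.13 = 82.87 dB SPL.
Σ 10^(L/10) = 2.058e+08 → L_total = 10·log₁₀(2.058e+08) = 83.13 dB SPL.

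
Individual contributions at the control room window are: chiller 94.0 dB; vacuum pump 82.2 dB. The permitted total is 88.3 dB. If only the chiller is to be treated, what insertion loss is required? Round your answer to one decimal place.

6.9 dB

Fixed contribution from the other source: Σ 10^(L/10) = 10^(82.2/10) = 1.660e+08 (82.20 dB).
To meet 88.3 dB overall, the treated chiller may contribute at most 10^(88.3/10) − 1.660e+08 = 5.101e+08, i.e. 87.08 dB.
So the chiller must be reduced from 94.0 to 87.08 dB: IL = 6.92 dB.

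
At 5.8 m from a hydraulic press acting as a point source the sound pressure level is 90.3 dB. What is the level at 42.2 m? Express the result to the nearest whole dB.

73 dB

Spherical spreading from a point source gives a 20·log₁₀(r₂/r₁) drop.
L₂ = 90.3 − 20·log₁₀(42.2/5.8) = 90.3 − 17.238 = 73.06 dB.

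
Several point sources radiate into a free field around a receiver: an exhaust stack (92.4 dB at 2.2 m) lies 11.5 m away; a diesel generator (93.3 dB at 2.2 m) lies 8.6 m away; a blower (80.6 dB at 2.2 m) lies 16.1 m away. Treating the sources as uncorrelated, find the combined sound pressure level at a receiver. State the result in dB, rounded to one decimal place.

Propagate each source to the receiver with L = L_ref − 20·log₁₀(r/r_ref), then add intensities.
exhaust stack: 92.4 − 20·log₁₀(11.5/2.2) = 92.4 − 14.37 = 78.03 dB.
diesel generator: 93.3 − 20·log₁₀(8.6/2.2) = 93.3 − 11.84 = 81.46 dB.
blower: 80.6 − 20·log₁₀(16.1/2.2) = 80.6 − 17.29 = 63.31 dB.
Σ 10^(L/10) = 2.057e+08 → L_total = 10·log₁₀(2.057e+08) = 83.13 dB.

83.1 dB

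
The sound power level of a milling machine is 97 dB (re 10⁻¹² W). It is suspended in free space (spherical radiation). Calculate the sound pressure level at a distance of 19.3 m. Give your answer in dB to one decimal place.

60.3 dB

The power spreads over a sphere of area 4π·r², so L_p = L_w − 10·log₁₀(4π·r²).
4π·r² = 4681 m², 10·log₁₀ of that is 36.703 dB.
L_p = 97 − 36.703 = 60.30 dB.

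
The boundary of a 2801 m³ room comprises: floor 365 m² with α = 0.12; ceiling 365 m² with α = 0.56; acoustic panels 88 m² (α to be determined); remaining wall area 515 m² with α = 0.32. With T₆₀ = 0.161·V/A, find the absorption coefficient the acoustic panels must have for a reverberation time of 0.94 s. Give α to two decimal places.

A = 0.161·V/T₆₀ = 0.161·2801/0.94 = 479.75 m² sabins.
Absorption from the other surfaces = 365·0.12 + 365·0.56 + 515·0.32 = 413.00 m², so the acoustic panels must supply 66.75 m² over 88 m².
α = 66.75/88 = 0.758.

0.76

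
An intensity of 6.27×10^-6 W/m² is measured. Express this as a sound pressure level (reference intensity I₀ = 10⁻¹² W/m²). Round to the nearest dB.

68 dB

I/I₀ = 6.27×10^-6/10⁻¹² = 6.27×10^6, and L = 10·log₁₀(I/I₀).
L = 10·(0.7973 + 6) = 67.97 dB.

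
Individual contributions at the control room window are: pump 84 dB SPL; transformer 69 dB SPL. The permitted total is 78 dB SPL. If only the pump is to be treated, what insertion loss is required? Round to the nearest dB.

The untreated sources together contribute 10^(69/10) = 7.943e+06, i.e. 69.00 dB SPL.
To meet 78 dB SPL overall, the treated pump may contribute at most 10^(78/10) − 7.943e+06 = 5.515e+07, i.e. 77.42 dB SPL.
So the pump must be reduced from 84 to 77.42 dB SPL: IL = 6.58 dB.

7 dB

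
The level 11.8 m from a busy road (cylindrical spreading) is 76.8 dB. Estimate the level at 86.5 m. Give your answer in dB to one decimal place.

68.1 dB

Cylindrical spreading from a line source gives a 10·log₁₀(r₂/r₁) drop.
L₂ = 76.8 − 10·log₁₀(86.5/11.8) = 76.8 − 8.651 = 68.15 dB.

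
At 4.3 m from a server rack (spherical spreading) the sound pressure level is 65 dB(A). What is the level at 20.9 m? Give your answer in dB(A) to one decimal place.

51.3 dB(A)

For a point source, L₂ = L₁ − 20·log₁₀(r₂/r₁).
L₂ = 65 − 20·log₁₀(20.9/4.3) = 65 − 13.734 = 51.27 dB(A).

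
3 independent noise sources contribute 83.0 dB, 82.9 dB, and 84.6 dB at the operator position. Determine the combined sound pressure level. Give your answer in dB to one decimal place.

88.3 dB

For uncorrelated sources the intensities add, so convert each level to linear form, sum, and take 10·log₁₀ of the total.
Σ 10^(L/10) = 10^(83.0/10) + 10^(82.9/10) + 10^(84.6/10) = 6.829e+08.
L_total = 10·log₁₀(6.829e+08) = 88.34 dB.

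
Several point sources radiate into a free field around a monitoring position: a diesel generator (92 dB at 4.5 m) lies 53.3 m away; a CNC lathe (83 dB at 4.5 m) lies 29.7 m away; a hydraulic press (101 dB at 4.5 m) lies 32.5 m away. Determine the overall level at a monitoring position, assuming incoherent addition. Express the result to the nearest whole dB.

84 dB

Apply inverse-square spreading to bring every level to the receiver, then sum 10^(L/10).
diesel generator: 92 − 20·log₁₀(53.3/4.5) = 92 − 21.47 = 70.53 dB.
CNC lathe: 83 − 20·log₁₀(29.7/4.5) = 83 − 16.39 = 66.61 dB.
hydraulic press: 101 − 20·log₁₀(32.5/4.5) = 101 − 17.17 = 83.83 dB.
Σ 10^(L/10) = 2.572e+08 → L_total = 10·log₁₀(2.572e+08) = 84.10 dB.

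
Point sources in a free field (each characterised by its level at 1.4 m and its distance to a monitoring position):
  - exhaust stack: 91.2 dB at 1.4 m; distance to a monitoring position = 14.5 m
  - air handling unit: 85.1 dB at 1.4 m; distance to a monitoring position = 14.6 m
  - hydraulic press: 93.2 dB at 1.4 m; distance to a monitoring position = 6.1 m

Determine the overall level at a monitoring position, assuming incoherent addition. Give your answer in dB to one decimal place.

81.0 dB

First find each source's level at the receiver (point-source: −20·log₁₀(r/r_ref)), then combine on an intensity basis.
exhaust stack: 91.2 − 20·log₁₀(14.5/1.4) = 91.2 − 20.30 = 70.90 dB.
air handling unit: 85.1 − 20·log₁₀(14.6/1.4) = 85.1 − 20.36 = 64.74 dB.
hydraulic press: 93.2 − 20·log₁₀(6.1/1.4) = 93.2 − 12.78 = 80.42 dB.
Σ 10^(L/10) = 1.253e+08 → L_total = 10·log₁₀(1.253e+08) = 80.98 dB.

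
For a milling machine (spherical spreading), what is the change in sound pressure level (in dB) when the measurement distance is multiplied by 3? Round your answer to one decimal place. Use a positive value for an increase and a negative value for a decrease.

-9.5 dB

With spherical spreading the level changes by −20·log₁₀(r₂/r₁).
ΔL = −20·log₁₀(3) = -9.54 dB.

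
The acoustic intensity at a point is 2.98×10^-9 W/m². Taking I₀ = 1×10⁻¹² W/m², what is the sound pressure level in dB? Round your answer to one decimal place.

34.7 dB

Dividing by I₀ shifts the exponent by 12: I/I₀ = 2.98×10^3.
L = 10·(0.4742 + 3) = 34.74 dB.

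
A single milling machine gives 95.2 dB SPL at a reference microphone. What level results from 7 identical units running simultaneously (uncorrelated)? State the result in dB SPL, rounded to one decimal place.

103.7 dB SPL

L_total = L₁ + 10·log₁₀ N for N identical incoherent sources.
L_total = 95.2 + 10·log₁₀(7) = 95.2 + 8.451 = 103.65 dB SPL.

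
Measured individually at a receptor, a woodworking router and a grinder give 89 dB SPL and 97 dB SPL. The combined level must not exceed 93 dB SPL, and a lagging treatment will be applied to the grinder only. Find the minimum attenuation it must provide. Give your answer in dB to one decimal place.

The untreated sources together contribute 10^(89/10) = 7.943e+08, i.e. 89.00 dB SPL.
To meet 93 dB SPL overall, the treated grinder may contribute at most 10^(93/10) − 7.943e+08 = 1.201e+09, i.e. 90.80 dB SPL.
So the grinder must be reduced from 97 to 90.80 dB SPL: IL = 6.20 dB.

6.2 dB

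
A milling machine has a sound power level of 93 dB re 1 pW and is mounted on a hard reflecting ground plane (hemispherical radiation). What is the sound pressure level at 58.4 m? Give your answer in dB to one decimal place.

49.7 dB

L_p = L_w − 10·log₁₀(2π·r²) with r = 58.4 m.
2π·r² = 2.143e+04 m², 10·log₁₀ of that is 43.310 dB.
L_p = 93 − 43.310 = 49.69 dB.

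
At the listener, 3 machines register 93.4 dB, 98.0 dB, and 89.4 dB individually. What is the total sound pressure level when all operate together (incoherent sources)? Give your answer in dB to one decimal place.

99.7 dB

Incoherent sources combine by intensity addition: L_total = 10·log₁₀(Σ 10^(L_i/10)).
Σ 10^(L/10) = 10^(93.4/10) + 10^(98.0/10) + 10^(89.4/10) = 9.368e+09.
L_total = 10·log₁₀(9.368e+09) = 99.72 dB.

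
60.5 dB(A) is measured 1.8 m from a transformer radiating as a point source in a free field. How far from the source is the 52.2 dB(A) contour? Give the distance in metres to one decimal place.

4.7 m

Point-source spreading drops the level by 20·log₁₀(r₂/r₁); inverting, r₂/r₁ = 10^(ΔL/20).
r₂ = 1.8·10^((60.5−52.2)/20) = 1.8·10^(8.3/20) = 4.68 m.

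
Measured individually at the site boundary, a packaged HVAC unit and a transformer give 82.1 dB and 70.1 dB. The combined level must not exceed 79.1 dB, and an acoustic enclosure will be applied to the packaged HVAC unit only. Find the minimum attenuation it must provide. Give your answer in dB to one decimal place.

Everything except the packaged HVAC unit sums to 10^(70.1/10) = 1.023e+07 in linear terms, 70.10 dB.
The limit corresponds to 10^(79.1/10) = 8.128e+07; subtracting the fixed part leaves 7.105e+07 for the packaged HVAC unit, i.e. 78.52 dB.
So the packaged HVAC unit must be reduced from 82.1 to 78.52 dB: IL = 3.58 dB.

3.6 dB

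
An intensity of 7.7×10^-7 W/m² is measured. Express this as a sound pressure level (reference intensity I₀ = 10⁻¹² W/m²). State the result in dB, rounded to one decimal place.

I/I₀ = 7.7×10^-7/10⁻¹² = 7.7×10^5, and L = 10·log₁₀(I/I₀).
L = 10·(0.8865 + 5) = 58.86 dB.

58.9 dB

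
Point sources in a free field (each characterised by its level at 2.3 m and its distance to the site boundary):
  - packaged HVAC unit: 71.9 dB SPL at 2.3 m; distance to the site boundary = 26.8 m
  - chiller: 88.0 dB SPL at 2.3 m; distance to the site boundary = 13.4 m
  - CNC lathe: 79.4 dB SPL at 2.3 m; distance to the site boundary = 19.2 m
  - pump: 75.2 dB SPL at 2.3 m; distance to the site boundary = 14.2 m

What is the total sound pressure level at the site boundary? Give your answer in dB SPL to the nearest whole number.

Apply inverse-square spreading to bring every level to the receiver, then sum 10^(L/10).
packaged HVAC unit: 71.9 − 20·log₁₀(26.8/2.3) = 71.9 − 21.33 = 50.57 dB SPL.
chiller: 88.0 − 20·log₁₀(13.4/2.3) = 88.0 − 15.31 = 72.69 dB SPL.
CNC lathe: 79.4 − 20·log₁₀(19.2/2.3) = 79.4 − 18.43 = 60.97 dB SPL.
pump: 75.2 − 20·log₁₀(14.2/2.3) = 75.2 − 15.81 = 59.39 dB SPL.
Σ 10^(L/10) = 2.082e+07 → L_total = 10·log₁₀(2.082e+07) = 73.19 dB SPL.

73 dB SPL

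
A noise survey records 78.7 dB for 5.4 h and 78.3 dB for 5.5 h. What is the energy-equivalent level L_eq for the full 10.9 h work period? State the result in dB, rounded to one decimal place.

78.5 dB

L_eq = 10·log₁₀[(1/T)·Σ tᵢ·10^(Lᵢ/10)] with T = 10.9 h.
Σ tᵢ·10^(Lᵢ/10) = 5.4·10^(78.7/10) + 5.5·10^(78.3/10) = 7.722e+08.
L_eq = 10·log₁₀(7.722e+08/10.9) = 78.50 dB.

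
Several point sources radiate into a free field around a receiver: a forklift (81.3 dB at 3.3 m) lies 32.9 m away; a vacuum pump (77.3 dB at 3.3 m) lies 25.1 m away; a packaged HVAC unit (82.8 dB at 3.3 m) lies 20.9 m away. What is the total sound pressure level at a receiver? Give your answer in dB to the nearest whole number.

68 dB

Propagate each source to the receiver with L = L_ref − 20·log₁₀(r/r_ref), then add intensities.
forklift: 81.3 − 20·log₁₀(32.9/3.3) = 81.3 − 19.97 = 61.33 dB.
vacuum pump: 77.3 − 20·log₁₀(25.1/3.3) = 77.3 − 17.62 = 59.68 dB.
packaged HVAC unit: 82.8 − 20·log₁₀(20.9/3.3) = 82.8 − 16.03 = 66.77 dB.
Σ 10^(L/10) = 7.036e+06 → L_total = 10·log₁₀(7.036e+06) = 68.47 dB.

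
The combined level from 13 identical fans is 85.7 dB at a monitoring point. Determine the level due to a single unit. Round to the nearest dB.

75 dB

13 equal contributions raise the level by 10·log₁₀ 13 = 11.139 dB, so each unit alone gives 85.7 − 11.139.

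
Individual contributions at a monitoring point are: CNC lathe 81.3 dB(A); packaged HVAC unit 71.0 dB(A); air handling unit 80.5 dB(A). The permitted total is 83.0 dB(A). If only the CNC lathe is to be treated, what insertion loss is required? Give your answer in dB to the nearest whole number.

3 dB

The untreated sources together contribute 10^(71.0/10) + 10^(80.5/10) = 1.248e+08, i.e. 80.96 dB(A).
The limit corresponds to 10^(83.0/10) = 1.995e+08; subtracting the fixed part leaves 7.474e+07 for the CNC lathe, i.e. 78.74 dB(A).
So the CNC lathe must be reduced from 81.3 to 78.74 dB(A): IL = 2.56 dB.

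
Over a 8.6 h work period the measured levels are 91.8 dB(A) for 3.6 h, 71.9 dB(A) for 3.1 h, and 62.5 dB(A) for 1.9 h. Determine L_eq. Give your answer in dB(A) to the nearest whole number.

88 dB(A)

The energy average is taken in the linear domain: L_eq = 10·log₁₀[(Σ tᵢ·10^(Lᵢ/10))/T], T = 8.6 h.
Σ tᵢ·10^(Lᵢ/10) = 3.6·10^(91.8/10) + 3.1·10^(71.9/10) + 1.9·10^(62.5/10) = 5.500e+09.
L_eq = 10·log₁₀(5.500e+09/8.6) = 88.06 dB(A).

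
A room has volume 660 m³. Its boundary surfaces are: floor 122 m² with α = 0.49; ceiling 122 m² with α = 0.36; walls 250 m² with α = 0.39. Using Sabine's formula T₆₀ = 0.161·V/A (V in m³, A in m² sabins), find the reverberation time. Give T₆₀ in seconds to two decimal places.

0.53 s

Summing Sᵢαᵢ: 122·0.49 + 122·0.36 + 250·0.39 = 201.20 m².
T₆₀ = 0.161·V/A = 0.161·660/201.20 = 0.528 s.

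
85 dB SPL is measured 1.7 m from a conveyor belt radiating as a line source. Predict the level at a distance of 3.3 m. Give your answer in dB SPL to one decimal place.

Cylindrical spreading from a line source gives a 10·log₁₀(r₂/r₁) drop.
L₂ = 85 − 10·log₁₀(3.3/1.7) = 85 − 2.881 = 82.12 dB SPL.

82.1 dB SPL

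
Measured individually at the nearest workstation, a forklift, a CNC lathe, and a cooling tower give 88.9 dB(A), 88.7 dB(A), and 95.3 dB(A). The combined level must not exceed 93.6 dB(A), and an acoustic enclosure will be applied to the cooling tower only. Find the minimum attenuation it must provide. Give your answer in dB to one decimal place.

Everything except the cooling tower sums to 10^(88.9/10) + 10^(88.7/10) = 1.518e+09 in linear terms, 91.81 dB(A).
To meet 93.6 dB(A) overall, the treated cooling tower may contribute at most 10^(93.6/10) − 1.518e+09 = 7.733e+08, i.e. 88.88 dB(A).
So the cooling tower must be reduced from 95.3 to 88.88 dB(A): IL = 6.42 dB.

6.4 dB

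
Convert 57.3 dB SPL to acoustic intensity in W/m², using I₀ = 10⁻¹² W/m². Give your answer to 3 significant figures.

I/I₀ = 10^(57.3/10) = 5.37e+05, so I = 5.37e+05 × 10⁻¹² W/m².

5.37e-07 W/m²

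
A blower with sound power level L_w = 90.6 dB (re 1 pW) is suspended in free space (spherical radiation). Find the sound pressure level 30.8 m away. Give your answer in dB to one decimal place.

The power spreads over a sphere of area 4π·r², so L_p = L_w − 10·log₁₀(4π·r²).
4π·r² = 1.192e+04 m², 10·log₁₀ of that is 40.763 dB.
L_p = 90.6 − 40.763 = 49.84 dB.

49.8 dB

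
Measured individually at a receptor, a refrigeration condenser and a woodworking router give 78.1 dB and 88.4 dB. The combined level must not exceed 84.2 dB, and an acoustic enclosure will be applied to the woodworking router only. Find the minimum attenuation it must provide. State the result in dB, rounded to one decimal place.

The untreated sources together contribute 10^(78.1/10) = 6.457e+07, i.e. 78.10 dB.
The limit corresponds to 10^(84.2/10) = 2.630e+08; subtracting the fixed part leaves 1.985e+08 for the woodworking router, i.e. 82.98 dB.
So the woodworking router must be reduced from 88.4 to 82.98 dB: IL = 5.42 dB.

5.4 dB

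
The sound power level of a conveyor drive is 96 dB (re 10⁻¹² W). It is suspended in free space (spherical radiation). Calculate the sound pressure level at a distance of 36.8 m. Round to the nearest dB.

54 dB

Free-field spherical radiation: L_p = L_w − 10·log₁₀(4π·r²), r = 36.8 m.
4π·r² = 1.702e+04 m², 10·log₁₀ of that is 42.309 dB.
L_p = 96 − 42.309 = 53.69 dB.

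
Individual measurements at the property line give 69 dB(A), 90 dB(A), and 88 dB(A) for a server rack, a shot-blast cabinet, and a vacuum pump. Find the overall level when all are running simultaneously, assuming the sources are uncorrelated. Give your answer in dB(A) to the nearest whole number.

92 dB(A)

For uncorrelated sources the intensities add, so convert each level to linear form, sum, and take 10·log₁₀ of the total.
Σ 10^(L/10) = 10^(69/10) + 10^(90/10) + 10^(88/10) = 1.639e+09.
L_total = 10·log₁₀(1.639e+09) = 92.15 dB(A).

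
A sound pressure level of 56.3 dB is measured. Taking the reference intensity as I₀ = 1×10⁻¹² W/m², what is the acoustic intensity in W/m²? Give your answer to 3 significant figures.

4.27e-07 W/m²

I/I₀ = 10^(56.3/10) = 4.266e+05, so I = 4.266e+05 × 10⁻¹² W/m².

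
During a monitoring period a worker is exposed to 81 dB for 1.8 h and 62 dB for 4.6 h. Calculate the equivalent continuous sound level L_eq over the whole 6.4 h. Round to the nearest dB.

76 dB

Weight each interval's intensity by its duration and average over T = 6.4 h:
Σ tᵢ·10^(Lᵢ/10) = 1.8·10^(81/10) + 4.6·10^(62/10) = 2.339e+08.
L_eq = 10·log₁₀(2.339e+08/6.4) = 75.63 dB.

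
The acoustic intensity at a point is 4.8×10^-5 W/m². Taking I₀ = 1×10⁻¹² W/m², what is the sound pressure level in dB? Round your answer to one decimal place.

Dividing by I₀ shifts the exponent by 12: I/I₀ = 4.8×10^7.
L = 10·(0.6812 + 7) = 76.81 dB.

76.8 dB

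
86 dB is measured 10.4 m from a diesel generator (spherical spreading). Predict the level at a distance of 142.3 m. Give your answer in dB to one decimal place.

63.3 dB

Point-source attenuation: ΔL = 20·log₁₀(r₂/r₁) = 20·log₁₀(142.3/10.4) = 22.723 dB.
L₂ = 86 − 20·log₁₀(142.3/10.4) = 86 − 22.723 = 63.28 dB.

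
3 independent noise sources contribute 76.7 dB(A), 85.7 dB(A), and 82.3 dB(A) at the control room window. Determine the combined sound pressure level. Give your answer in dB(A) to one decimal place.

87.7 dB(A)

Incoherent sources combine by intensity addition: L_total = 10·log₁₀(Σ 10^(L_i/10)).
Σ 10^(L/10) = 10^(76.7/10) + 10^(85.7/10) + 10^(82.3/10) = 5.881e+08.
L_total = 10·log₁₀(5.881e+08) = 87.69 dB(A).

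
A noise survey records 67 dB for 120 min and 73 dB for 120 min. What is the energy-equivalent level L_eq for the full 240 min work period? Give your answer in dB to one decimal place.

71.0 dB

The energy average is taken in the linear domain: L_eq = 10·log₁₀[(Σ tᵢ·10^(Lᵢ/10))/T], T = 240 min.
Σ tᵢ·10^(Lᵢ/10) = 120·10^(67/10) + 120·10^(73/10) = 2.996e+09.
L_eq = 10·log₁₀(2.996e+09/240) = 70.96 dB.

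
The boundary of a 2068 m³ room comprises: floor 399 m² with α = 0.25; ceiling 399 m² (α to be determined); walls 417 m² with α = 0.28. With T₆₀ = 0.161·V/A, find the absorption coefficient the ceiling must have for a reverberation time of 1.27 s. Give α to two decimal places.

0.11

Required total absorption A = 0.161·2068/1.27 = 262.16 m².
Absorption from the other surfaces = 399·0.25 + 417·0.28 = 216.51 m², so the ceiling must supply 45.65 m² over 399 m².
α = 45.65/399 = 0.114.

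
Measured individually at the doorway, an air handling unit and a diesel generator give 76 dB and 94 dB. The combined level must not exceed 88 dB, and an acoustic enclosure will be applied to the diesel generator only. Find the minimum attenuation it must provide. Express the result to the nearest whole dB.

Everything except the diesel generator sums to 10^(76/10) = 3.981e+07 in linear terms, 76.00 dB.
To meet 88 dB overall, the treated diesel generator may contribute at most 10^(88/10) − 3.981e+07 = 5.911e+08, i.e. 87.72 dB.
So the diesel generator must be reduced from 94 to 87.72 dB: IL = 6.28 dB.

6 dB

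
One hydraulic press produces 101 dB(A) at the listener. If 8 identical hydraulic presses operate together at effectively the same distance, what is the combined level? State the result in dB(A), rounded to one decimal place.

N identical incoherent sources raise the level by 10·log₁₀ N.
L_total = 101 + 10·log₁₀(8) = 101 + 9.031 = 110.03 dB(A).

110.0 dB(A)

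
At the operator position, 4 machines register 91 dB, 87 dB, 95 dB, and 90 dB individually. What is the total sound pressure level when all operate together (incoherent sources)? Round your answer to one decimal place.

97.7 dB

For uncorrelated sources the intensities add, so convert each level to linear form, sum, and take 10·log₁₀ of the total.
Σ 10^(L/10) = 10^(91/10) + 10^(87/10) + 10^(95/10) + 10^(90/10) = 5.922e+09.
L_total = 10·log₁₀(5.922e+09) = 97.72 dB.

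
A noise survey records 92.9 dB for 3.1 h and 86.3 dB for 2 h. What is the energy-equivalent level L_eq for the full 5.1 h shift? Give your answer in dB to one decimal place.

91.3 dB

Weight each interval's intensity by its duration and average over T = 5.1 h:
Σ tᵢ·10^(Lᵢ/10) = 3.1·10^(92.9/10) + 2·10^(86.3/10) = 6.898e+09.
L_eq = 10·log₁₀(6.898e+09/5.1) = 91.31 dB.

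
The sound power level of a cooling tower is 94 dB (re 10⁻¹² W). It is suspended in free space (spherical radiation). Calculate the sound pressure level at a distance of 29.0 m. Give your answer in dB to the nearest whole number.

54 dB

Free-field spherical radiation: L_p = L_w − 10·log₁₀(4π·r²), r = 29.0 m.
4π·r² = 1.057e+04 m², 10·log₁₀ of that is 40.240 dB.
L_p = 94 − 40.240 = 53.76 dB.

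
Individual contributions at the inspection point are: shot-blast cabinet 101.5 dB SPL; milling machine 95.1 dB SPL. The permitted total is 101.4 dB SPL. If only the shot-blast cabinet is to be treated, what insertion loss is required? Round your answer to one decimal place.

1.3 dB

Fixed contribution from the other source: Σ 10^(L/10) = 10^(95.1/10) = 3.236e+09 (95.10 dB SPL).
The limit corresponds to 10^(101.4/10) = 1.380e+10; subtracting the fixed part leaves 1.057e+10 for the shot-blast cabinet, i.e. 100.24 dB SPL.
So the shot-blast cabinet must be reduced from 101.5 to 100.24 dB SPL: IL = 1.26 dB.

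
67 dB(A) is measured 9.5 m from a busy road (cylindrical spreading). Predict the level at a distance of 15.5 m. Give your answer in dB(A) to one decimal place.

For a line source, L₂ = L₁ − 10·log₁₀(r₂/r₁).
L₂ = 67 − 10·log₁₀(15.5/9.5) = 67 − 2.126 = 64.87 dB(A).

64.9 dB(A)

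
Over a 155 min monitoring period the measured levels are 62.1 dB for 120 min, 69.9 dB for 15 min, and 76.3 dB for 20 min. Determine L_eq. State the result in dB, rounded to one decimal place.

68.9 dB

The energy average is taken in the linear domain: L_eq = 10·log₁₀[(Σ tᵢ·10^(Lᵢ/10))/T], T = 155 min.
Σ tᵢ·10^(Lᵢ/10) = 120·10^(62.1/10) + 15·10^(69.9/10) + 20·10^(76.3/10) = 1.194e+09.
L_eq = 10·log₁₀(1.194e+09/155) = 68.87 dB.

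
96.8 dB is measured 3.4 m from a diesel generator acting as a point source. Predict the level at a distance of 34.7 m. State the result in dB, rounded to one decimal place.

76.6 dB

Point-source attenuation: ΔL = 20·log₁₀(r₂/r₁) = 20·log₁₀(34.7/3.4) = 20.177 dB.
L₂ = 96.8 − 20·log₁₀(34.7/3.4) = 96.8 − 20.177 = 76.62 dB.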